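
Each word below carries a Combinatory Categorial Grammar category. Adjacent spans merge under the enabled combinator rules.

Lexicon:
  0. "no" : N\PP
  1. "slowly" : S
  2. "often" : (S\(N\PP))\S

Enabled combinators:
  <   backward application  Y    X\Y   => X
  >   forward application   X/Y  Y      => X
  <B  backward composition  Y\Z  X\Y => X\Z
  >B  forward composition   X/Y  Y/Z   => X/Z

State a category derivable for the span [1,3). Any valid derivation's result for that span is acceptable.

[0,3] S   <
  [0,1] "no" : N\PP
  [1,3] S\(N\PP)   <
    [1,2] "slowly" : S
    [2,3] "often" : (S\(N\PP))\S

S\(N\PP)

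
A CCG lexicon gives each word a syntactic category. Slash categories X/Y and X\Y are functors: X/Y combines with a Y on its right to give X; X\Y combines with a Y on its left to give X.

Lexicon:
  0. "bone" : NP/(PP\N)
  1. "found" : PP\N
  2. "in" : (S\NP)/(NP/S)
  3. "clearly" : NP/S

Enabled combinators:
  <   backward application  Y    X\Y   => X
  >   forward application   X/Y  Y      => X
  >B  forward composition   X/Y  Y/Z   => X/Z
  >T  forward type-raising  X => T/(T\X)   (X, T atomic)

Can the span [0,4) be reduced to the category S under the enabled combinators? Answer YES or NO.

[0,4] S   <
  [0,2] NP   >
    [0,1] "bone" : NP/(PP\N)
    [1,2] "found" : PP\N
  [2,4] S\NP   >
    [2,3] "in" : (S\NP)/(NP/S)
    [3,4] "clearly" : NP/S

YES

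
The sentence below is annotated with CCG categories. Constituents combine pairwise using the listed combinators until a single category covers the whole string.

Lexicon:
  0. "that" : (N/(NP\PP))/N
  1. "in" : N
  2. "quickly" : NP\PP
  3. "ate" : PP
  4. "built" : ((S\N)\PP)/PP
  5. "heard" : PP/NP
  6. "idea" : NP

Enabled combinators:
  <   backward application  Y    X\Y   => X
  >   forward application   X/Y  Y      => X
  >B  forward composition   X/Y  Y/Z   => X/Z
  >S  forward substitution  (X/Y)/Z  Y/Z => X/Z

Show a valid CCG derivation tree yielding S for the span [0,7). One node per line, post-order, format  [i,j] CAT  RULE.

[0,7] S   <
  [0,3] N   >
    [0,2] N/(NP\PP)   >
      [0,1] "that" : (N/(NP\PP))/N
      [1,2] "in" : N
    [2,3] "quickly" : NP\PP
  [3,7] S\N   <
    [3,4] "ate" : PP
    [4,7] (S\N)\PP   >
      [4,5] "built" : ((S\N)\PP)/PP
      [5,7] PP   >
        [5,6] "heard" : PP/NP
        [6,7] "idea" : NP

[0,1] (N/(NP\PP))/N  lex  "that"
[1,2] N  lex  "in"
[0,2] N/(NP\PP)  >  k=1
[2,3] NP\PP  lex  "quickly"
[0,3] N  >  k=2
[3,4] PP  lex  "ate"
[4,5] ((S\N)\PP)/PP  lex  "built"
[5,6] PP/NP  lex  "heard"
[6,7] NP  lex  "idea"
[5,7] PP  >  k=6
[4,7] (S\N)\PP  >  k=5
[3,7] S\N  <  k=4
[0,7] S  <  k=3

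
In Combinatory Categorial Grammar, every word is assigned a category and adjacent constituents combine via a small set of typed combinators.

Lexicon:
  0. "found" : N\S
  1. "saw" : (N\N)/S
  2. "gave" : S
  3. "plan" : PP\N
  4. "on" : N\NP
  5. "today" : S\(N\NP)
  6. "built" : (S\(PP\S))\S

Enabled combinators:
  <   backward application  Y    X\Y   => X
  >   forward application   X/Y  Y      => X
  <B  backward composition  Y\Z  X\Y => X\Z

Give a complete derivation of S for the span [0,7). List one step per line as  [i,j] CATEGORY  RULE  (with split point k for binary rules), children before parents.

[0,7] S   <
  [0,4] PP\S   <B
    [0,1] "found" : N\S
    [1,4] PP\N   <B
      [1,3] N\N   >
        [1,2] "saw" : (N\N)/S
        [2,3] "gave" : S
      [3,4] "plan" : PP\N
  [4,7] S\(PP\S)   <
    [4,6] S   <
      [4,5] "on" : N\NP
      [5,6] "today" : S\(N\NP)
    [6,7] "built" : (S\(PP\S))\S

[0,1] N\S  lex  "found"
[1,2] (N\N)/S  lex  "saw"
[2,3] S  lex  "gave"
[1,3] N\N  >  k=2
[3,4] PP\N  lex  "plan"
[1,4] PP\N  <B  k=3
[0,4] PP\S  <B  k=1
[4,5] N\NP  lex  "on"
[5,6] S\(N\NP)  lex  "today"
[4,6] S  <  k=5
[6,7] (S\(PP\S))\S  lex  "built"
[4,7] S\(PP\S)  <  k=6
[0,7] S  <  k=4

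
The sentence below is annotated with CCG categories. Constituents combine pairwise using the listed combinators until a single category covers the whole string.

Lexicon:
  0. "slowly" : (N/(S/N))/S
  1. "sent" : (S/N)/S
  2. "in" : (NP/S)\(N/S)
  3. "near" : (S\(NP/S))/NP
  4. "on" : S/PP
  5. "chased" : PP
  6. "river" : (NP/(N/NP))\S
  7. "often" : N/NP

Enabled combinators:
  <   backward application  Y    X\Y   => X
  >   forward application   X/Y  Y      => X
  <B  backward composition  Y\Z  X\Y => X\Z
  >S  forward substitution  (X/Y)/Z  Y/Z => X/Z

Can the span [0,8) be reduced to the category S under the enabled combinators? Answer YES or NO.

YES

[0,8] S   <
  [0,3] NP/S   <
    [0,2] N/S   >S
      [0,1] "slowly" : (N/(S/N))/S
      [1,2] "sent" : (S/N)/S
    [2,3] "in" : (NP/S)\(N/S)
  [3,8] S\(NP/S)   >
    [3,4] "near" : (S\(NP/S))/NP
    [4,8] NP   >
      [4,7] NP/(N/NP)   <
        [4,6] S   >
          [4,5] "on" : S/PP
          [5,6] "chased" : PP
        [6,7] "river" : (NP/(N/NP))\S
      [7,8] "often" : N/NP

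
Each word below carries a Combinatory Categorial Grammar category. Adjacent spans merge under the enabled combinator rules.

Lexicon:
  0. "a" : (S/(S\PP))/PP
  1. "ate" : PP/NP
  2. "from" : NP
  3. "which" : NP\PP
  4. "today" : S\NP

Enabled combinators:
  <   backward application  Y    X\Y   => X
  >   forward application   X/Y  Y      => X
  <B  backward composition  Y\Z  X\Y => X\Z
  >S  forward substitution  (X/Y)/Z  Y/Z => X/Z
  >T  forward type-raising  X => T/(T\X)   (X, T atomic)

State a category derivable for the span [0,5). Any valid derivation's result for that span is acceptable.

[0,5] S   >
  [0,3] S/(S\PP)   >
    [0,1] "a" : (S/(S\PP))/PP
    [1,3] PP   >
      [1,2] "ate" : PP/NP
      [2,3] "from" : NP
  [3,5] S\PP   <B
    [3,4] "which" : NP\PP
    [4,5] "today" : S\NP

S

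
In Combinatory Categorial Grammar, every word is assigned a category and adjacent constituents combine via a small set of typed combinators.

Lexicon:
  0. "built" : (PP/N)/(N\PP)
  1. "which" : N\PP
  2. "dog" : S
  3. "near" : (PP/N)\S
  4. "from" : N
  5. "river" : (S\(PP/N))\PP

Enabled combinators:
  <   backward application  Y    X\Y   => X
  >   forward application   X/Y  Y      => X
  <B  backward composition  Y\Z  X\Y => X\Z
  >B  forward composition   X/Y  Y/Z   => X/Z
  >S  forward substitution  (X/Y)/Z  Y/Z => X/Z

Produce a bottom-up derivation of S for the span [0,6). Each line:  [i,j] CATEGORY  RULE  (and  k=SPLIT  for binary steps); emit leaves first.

[0,6] S   <
  [0,2] PP/N   >
    [0,1] "built" : (PP/N)/(N\PP)
    [1,2] "which" : N\PP
  [2,6] S\(PP/N)   <
    [2,5] PP   >
      [2,4] PP/N   <
        [2,3] "dog" : S
        [3,4] "near" : (PP/N)\S
      [4,5] "from" : N
    [5,6] "river" : (S\(PP/N))\PP

[0,1] (PP/N)/(N\PP)  lex  "built"
[1,2] N\PP  lex  "which"
[0,2] PP/N  >  k=1
[2,3] S  lex  "dog"
[3,4] (PP/N)\S  lex  "near"
[2,4] PP/N  <  k=3
[4,5] N  lex  "from"
[2,5] PP  >  k=4
[5,6] (S\(PP/N))\PP  lex  "river"
[2,6] S\(PP/N)  <  k=5
[0,6] S  <  k=2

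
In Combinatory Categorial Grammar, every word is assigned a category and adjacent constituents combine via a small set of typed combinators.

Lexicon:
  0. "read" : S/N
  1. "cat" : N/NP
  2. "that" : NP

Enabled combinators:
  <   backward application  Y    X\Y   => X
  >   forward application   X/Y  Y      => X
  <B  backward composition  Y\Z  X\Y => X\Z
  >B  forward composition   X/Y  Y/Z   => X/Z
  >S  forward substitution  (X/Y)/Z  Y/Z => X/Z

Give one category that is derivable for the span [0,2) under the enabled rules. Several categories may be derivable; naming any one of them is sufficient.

[0,3] S   >
  [0,2] S/NP   >B
    [0,1] "read" : S/N
    [1,2] "cat" : N/NP
  [2,3] "that" : NP

S/NP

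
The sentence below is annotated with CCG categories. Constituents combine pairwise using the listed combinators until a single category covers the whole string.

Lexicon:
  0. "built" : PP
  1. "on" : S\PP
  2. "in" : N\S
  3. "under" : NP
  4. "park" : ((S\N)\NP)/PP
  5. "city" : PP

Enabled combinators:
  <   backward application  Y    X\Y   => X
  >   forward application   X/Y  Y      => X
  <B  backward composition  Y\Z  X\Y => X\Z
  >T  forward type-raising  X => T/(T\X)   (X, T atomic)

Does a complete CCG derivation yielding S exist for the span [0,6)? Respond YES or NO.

[0,6] S   <
  [0,3] N   <
    [0,2] S   >
      [0,1] S/(S\PP)   >T
        [0,1] "built" : PP
      [1,2] "on" : S\PP
    [2,3] "in" : N\S
  [3,6] S\N   <
    [3,4] "under" : NP
    [4,6] (S\N)\NP   >
      [4,5] "park" : ((S\N)\NP)/PP
      [5,6] "city" : PP

YES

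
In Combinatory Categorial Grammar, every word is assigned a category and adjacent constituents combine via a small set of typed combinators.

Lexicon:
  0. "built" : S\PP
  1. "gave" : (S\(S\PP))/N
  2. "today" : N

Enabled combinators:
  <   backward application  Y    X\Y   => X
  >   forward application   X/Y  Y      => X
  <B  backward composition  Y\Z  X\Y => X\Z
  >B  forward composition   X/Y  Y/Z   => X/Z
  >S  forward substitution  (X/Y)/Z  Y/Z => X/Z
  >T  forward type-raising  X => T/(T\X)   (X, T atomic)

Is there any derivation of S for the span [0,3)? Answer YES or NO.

YES

[0,3] S   <
  [0,1] "built" : S\PP
  [1,3] S\(S\PP)   >
    [1,2] "gave" : (S\(S\PP))/N
    [2,3] "today" : N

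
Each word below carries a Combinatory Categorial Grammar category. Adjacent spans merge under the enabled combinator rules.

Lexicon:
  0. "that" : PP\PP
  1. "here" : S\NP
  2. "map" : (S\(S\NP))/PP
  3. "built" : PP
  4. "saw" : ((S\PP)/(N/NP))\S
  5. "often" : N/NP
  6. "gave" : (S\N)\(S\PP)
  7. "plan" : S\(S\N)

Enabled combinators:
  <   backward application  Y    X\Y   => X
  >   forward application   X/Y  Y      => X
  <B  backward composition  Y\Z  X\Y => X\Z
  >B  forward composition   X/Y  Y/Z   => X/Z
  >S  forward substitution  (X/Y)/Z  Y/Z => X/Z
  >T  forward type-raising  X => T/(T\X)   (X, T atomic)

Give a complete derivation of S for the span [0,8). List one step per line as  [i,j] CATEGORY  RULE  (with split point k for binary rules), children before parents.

[0,8] S   <
  [0,7] S\N   <
    [0,6] S\PP   <B
      [0,1] "that" : PP\PP
      [1,6] S\PP   >
        [1,5] (S\PP)/(N/NP)   <
          [1,4] S   <
            [1,2] "here" : S\NP
            [2,4] S\(S\NP)   >
              [2,3] "map" : (S\(S\NP))/PP
              [3,4] "built" : PP
          [4,5] "saw" : ((S\PP)/(N/NP))\S
        [5,6] "often" : N/NP
    [6,7] "gave" : (S\N)\(S\PP)
  [7,8] "plan" : S\(S\N)

[0,1] PP\PP  lex  "that"
[1,2] S\NP  lex  "here"
[2,3] (S\(S\NP))/PP  lex  "map"
[3,4] PP  lex  "built"
[2,4] S\(S\NP)  >  k=3
[1,4] S  <  k=2
[4,5] ((S\PP)/(N/NP))\S  lex  "saw"
[1,5] (S\PP)/(N/NP)  <  k=4
[5,6] N/NP  lex  "often"
[1,6] S\PP  >  k=5
[0,6] S\PP  <B  k=1
[6,7] (S\N)\(S\PP)  lex  "gave"
[0,7] S\N  <  k=6
[7,8] S\(S\N)  lex  "plan"
[0,8] S  <  k=7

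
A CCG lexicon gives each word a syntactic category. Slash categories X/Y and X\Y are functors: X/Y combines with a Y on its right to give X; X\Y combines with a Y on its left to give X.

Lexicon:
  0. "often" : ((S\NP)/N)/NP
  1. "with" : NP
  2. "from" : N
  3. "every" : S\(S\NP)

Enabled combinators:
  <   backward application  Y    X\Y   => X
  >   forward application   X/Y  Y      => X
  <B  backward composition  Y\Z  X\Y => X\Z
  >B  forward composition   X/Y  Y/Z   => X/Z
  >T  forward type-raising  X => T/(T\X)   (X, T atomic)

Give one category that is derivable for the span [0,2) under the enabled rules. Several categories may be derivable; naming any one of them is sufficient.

(S\NP)/N

[0,4] S   <
  [0,3] S\NP   >
    [0,2] (S\NP)/N   >
      [0,1] "often" : ((S\NP)/N)/NP
      [1,2] "with" : NP
    [2,3] "from" : N
  [3,4] "every" : S\(S\NP)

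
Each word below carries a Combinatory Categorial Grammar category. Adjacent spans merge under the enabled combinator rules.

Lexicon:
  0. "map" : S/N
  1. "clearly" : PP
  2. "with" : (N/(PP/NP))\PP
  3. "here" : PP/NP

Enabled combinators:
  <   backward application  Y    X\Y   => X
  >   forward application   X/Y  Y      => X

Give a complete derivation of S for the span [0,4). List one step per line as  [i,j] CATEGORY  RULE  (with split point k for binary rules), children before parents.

[0,1] S/N  lex  "map"
[1,2] PP  lex  "clearly"
[2,3] (N/(PP/NP))\PP  lex  "with"
[1,3] N/(PP/NP)  <  k=2
[3,4] PP/NP  lex  "here"
[1,4] N  >  k=3
[0,4] S  >  k=1

[0,4] S   >
  [0,1] "map" : S/N
  [1,4] N   >
    [1,3] N/(PP/NP)   <
      [1,2] "clearly" : PP
      [2,3] "with" : (N/(PP/NP))\PP
    [3,4] "here" : PP/NP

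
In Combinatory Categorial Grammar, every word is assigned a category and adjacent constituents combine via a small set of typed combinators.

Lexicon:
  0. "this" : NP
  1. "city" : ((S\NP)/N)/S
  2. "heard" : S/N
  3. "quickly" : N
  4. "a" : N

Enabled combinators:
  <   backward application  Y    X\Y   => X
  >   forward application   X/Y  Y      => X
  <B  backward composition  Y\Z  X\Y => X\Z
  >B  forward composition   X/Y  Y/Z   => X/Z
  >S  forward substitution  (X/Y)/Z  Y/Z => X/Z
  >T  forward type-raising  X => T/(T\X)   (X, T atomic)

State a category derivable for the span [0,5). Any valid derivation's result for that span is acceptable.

S

[0,5] S   <
  [0,1] "this" : NP
  [1,5] S\NP   >
    [1,4] (S\NP)/N   >
      [1,2] "city" : ((S\NP)/N)/S
      [2,4] S   >
        [2,3] "heard" : S/N
        [3,4] "quickly" : N
    [4,5] "a" : N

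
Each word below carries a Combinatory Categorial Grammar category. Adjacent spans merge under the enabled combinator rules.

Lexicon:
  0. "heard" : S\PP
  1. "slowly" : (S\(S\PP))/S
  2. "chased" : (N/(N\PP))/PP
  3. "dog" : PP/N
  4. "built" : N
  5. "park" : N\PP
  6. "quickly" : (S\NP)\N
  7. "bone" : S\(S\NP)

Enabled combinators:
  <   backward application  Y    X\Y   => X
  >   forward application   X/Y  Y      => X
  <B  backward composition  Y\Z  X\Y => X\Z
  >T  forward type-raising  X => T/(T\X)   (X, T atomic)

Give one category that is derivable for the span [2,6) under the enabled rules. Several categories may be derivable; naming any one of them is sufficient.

[0,8] S   <
  [0,1] "heard" : S\PP
  [1,8] S\(S\PP)   >
    [1,2] "slowly" : (S\(S\PP))/S
    [2,8] S   <
      [2,6] N   >
        [2,5] N/(N\PP)   >
          [2,3] "chased" : (N/(N\PP))/PP
          [3,5] PP   >
            [3,4] "dog" : PP/N
            [4,5] "built" : N
        [5,6] "park" : N\PP
      [6,8] S\N   <B
        [6,7] "quickly" : (S\NP)\N
        [7,8] "bone" : S\(S\NP)

N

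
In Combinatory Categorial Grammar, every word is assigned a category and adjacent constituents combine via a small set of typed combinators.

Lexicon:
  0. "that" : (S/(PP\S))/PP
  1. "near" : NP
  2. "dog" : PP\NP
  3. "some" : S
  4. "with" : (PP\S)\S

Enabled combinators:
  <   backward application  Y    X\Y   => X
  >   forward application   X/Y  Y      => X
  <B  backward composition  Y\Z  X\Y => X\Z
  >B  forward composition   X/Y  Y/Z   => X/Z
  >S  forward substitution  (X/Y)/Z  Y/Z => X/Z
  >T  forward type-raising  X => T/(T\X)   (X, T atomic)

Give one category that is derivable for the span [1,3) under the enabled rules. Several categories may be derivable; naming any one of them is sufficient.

[0,5] S   >
  [0,3] S/(PP\S)   >
    [0,1] "that" : (S/(PP\S))/PP
    [1,3] PP   <
      [1,2] "near" : NP
      [2,3] "dog" : PP\NP
  [3,5] PP\S   <
    [3,4] "some" : S
    [4,5] "with" : (PP\S)\S

PP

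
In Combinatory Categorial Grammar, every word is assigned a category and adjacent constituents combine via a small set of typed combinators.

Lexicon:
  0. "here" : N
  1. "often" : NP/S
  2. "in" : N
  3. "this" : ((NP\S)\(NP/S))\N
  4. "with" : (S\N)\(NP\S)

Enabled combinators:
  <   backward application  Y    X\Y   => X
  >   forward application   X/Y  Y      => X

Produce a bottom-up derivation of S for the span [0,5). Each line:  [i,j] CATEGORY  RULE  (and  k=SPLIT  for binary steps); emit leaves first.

[0,1] N  lex  "here"
[1,2] NP/S  lex  "often"
[2,3] N  lex  "in"
[3,4] ((NP\S)\(NP/S))\N  lex  "this"
[2,4] (NP\S)\(NP/S)  <  k=3
[1,4] NP\S  <  k=2
[4,5] (S\N)\(NP\S)  lex  "with"
[1,5] S\N  <  k=4
[0,5] S  <  k=1

[0,5] S   <
  [0,1] "here" : N
  [1,5] S\N   <
    [1,4] NP\S   <
      [1,2] "often" : NP/S
      [2,4] (NP\S)\(NP/S)   <
        [2,3] "in" : N
        [3,4] "this" : ((NP\S)\(NP/S))\N
    [4,5] "with" : (S\N)\(NP\S)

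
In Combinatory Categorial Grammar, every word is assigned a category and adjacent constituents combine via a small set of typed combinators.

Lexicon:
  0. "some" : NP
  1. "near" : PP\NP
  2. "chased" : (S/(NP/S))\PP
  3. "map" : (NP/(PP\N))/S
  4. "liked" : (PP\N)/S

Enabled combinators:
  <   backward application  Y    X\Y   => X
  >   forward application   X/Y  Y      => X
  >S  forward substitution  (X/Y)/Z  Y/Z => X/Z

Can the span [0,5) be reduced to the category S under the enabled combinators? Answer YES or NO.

YES

[0,5] S   >
  [0,3] S/(NP/S)   <
    [0,2] PP   <
      [0,1] "some" : NP
      [1,2] "near" : PP\NP
    [2,3] "chased" : (S/(NP/S))\PP
  [3,5] NP/S   >S
    [3,4] "map" : (NP/(PP\N))/S
    [4,5] "liked" : (PP\N)/S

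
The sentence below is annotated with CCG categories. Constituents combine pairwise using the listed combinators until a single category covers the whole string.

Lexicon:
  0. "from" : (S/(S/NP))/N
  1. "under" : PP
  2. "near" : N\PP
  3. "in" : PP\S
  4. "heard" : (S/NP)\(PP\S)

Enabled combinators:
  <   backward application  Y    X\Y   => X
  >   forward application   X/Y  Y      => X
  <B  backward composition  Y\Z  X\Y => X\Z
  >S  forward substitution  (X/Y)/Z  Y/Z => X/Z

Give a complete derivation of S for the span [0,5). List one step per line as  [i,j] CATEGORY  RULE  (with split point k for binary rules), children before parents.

[0,1] (S/(S/NP))/N  lex  "from"
[1,2] PP  lex  "under"
[2,3] N\PP  lex  "near"
[1,3] N  <  k=2
[0,3] S/(S/NP)  >  k=1
[3,4] PP\S  lex  "in"
[4,5] (S/NP)\(PP\S)  lex  "heard"
[3,5] S/NP  <  k=4
[0,5] S  >  k=3

[0,5] S   >
  [0,3] S/(S/NP)   >
    [0,1] "from" : (S/(S/NP))/N
    [1,3] N   <
      [1,2] "under" : PP
      [2,3] "near" : N\PP
  [3,5] S/NP   <
    [3,4] "in" : PP\S
    [4,5] "heard" : (S/NP)\(PP\S)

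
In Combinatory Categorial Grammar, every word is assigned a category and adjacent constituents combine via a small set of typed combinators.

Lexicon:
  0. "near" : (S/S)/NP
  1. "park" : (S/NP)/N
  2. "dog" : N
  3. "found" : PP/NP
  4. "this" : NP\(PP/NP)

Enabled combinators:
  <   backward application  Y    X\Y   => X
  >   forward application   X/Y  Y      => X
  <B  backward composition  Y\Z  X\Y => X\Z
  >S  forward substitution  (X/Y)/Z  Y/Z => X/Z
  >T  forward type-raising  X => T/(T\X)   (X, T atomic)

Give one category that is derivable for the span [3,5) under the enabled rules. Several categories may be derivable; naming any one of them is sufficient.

[0,5] S   >
  [0,3] S/NP   >S
    [0,1] "near" : (S/S)/NP
    [1,3] S/NP   >
      [1,2] "park" : (S/NP)/N
      [2,3] "dog" : N
  [3,5] NP   <
    [3,4] "found" : PP/NP
    [4,5] "this" : NP\(PP/NP)

NP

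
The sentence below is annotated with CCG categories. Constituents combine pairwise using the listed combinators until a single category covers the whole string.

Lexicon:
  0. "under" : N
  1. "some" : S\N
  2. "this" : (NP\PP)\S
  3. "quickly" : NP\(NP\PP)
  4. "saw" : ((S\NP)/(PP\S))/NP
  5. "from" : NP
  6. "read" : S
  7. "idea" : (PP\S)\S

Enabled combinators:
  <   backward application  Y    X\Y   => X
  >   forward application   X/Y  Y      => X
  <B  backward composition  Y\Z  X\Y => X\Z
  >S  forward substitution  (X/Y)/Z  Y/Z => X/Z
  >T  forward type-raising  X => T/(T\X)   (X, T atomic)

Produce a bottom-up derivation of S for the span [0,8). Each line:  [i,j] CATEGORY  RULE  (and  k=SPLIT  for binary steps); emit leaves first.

[0,8] S   <
  [0,4] NP   <
    [0,3] NP\PP   <
      [0,2] S   >
        [0,1] S/(S\N)   >T
          [0,1] "under" : N
        [1,2] "some" : S\N
      [2,3] "this" : (NP\PP)\S
    [3,4] "quickly" : NP\(NP\PP)
  [4,8] S\NP   >
    [4,6] (S\NP)/(PP\S)   >
      [4,5] "saw" : ((S\NP)/(PP\S))/NP
      [5,6] "from" : NP
    [6,8] PP\S   <
      [6,7] "read" : S
      [7,8] "idea" : (PP\S)\S

[0,1] N  lex  "under"
[0,1] S/(S\N)  >T
[1,2] S\N  lex  "some"
[0,2] S  >  k=1
[2,3] (NP\PP)\S  lex  "this"
[0,3] NP\PP  <  k=2
[3,4] NP\(NP\PP)  lex  "quickly"
[0,4] NP  <  k=3
[4,5] ((S\NP)/(PP\S))/NP  lex  "saw"
[5,6] NP  lex  "from"
[4,6] (S\NP)/(PP\S)  >  k=5
[6,7] S  lex  "read"
[7,8] (PP\S)\S  lex  "idea"
[6,8] PP\S  <  k=7
[4,8] S\NP  >  k=6
[0,8] S  <  k=4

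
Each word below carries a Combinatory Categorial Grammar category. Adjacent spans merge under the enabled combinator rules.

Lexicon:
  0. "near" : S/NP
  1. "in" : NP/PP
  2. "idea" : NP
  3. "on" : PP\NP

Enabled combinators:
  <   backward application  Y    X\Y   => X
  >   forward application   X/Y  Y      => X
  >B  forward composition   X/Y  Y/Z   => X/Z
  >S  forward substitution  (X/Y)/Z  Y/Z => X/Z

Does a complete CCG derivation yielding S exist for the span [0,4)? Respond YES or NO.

[0,4] S   >
  [0,2] S/PP   >B
    [0,1] "near" : S/NP
    [1,2] "in" : NP/PP
  [2,4] PP   <
    [2,3] "idea" : NP
    [3,4] "on" : PP\NP

YES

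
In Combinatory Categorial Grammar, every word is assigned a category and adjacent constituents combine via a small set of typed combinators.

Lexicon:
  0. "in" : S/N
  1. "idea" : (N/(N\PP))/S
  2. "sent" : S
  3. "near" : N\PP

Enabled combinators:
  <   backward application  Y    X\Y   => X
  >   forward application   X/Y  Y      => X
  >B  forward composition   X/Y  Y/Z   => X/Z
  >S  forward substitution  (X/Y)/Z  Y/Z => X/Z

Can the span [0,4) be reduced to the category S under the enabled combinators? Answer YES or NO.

YES

[0,4] S   >
  [0,1] "in" : S/N
  [1,4] N   >
    [1,3] N/(N\PP)   >
      [1,2] "idea" : (N/(N\PP))/S
      [2,3] "sent" : S
    [3,4] "near" : N\PP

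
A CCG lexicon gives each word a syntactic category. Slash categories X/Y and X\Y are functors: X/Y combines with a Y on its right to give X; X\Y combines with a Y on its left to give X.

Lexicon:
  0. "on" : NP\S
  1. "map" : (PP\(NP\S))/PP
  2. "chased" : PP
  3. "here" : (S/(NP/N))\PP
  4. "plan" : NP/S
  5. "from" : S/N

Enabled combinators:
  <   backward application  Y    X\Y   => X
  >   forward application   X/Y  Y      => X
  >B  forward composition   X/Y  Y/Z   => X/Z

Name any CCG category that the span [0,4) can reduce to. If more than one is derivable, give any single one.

S/(NP/N)

[0,6] S   >
  [0,4] S/(NP/N)   <
    [0,3] PP   <
      [0,1] "on" : NP\S
      [1,3] PP\(NP\S)   >
        [1,2] "map" : (PP\(NP\S))/PP
        [2,3] "chased" : PP
    [3,4] "here" : (S/(NP/N))\PP
  [4,6] NP/N   >B
    [4,5] "plan" : NP/S
    [5,6] "from" : S/N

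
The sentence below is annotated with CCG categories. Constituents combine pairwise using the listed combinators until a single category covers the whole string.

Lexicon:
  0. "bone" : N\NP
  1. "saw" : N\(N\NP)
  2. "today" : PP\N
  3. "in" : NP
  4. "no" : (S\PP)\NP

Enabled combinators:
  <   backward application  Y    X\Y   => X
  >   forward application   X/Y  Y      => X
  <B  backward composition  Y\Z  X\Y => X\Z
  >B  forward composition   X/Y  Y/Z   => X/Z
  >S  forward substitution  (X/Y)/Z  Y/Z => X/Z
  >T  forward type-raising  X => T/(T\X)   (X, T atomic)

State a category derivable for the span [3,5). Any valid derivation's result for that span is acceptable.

S\PP

[0,5] S   <
  [0,2] N   <
    [0,1] "bone" : N\NP
    [1,2] "saw" : N\(N\NP)
  [2,5] S\N   <B
    [2,3] "today" : PP\N
    [3,5] S\PP   <
      [3,4] "in" : NP
      [4,5] "no" : (S\PP)\NP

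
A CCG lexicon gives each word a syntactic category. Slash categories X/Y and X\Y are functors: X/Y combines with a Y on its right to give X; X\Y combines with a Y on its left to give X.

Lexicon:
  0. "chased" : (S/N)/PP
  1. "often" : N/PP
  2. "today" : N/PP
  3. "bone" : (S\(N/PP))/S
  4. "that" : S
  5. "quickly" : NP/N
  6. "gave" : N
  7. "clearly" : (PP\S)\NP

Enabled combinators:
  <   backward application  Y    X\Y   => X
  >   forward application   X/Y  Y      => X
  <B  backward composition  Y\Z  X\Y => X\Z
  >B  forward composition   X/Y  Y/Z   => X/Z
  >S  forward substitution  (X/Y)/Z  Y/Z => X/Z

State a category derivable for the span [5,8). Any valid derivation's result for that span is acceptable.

PP\S

[0,8] S   >
  [0,2] S/PP   >S
    [0,1] "chased" : (S/N)/PP
    [1,2] "often" : N/PP
  [2,8] PP   <
    [2,5] S   <
      [2,3] "today" : N/PP
      [3,5] S\(N/PP)   >
        [3,4] "bone" : (S\(N/PP))/S
        [4,5] "that" : S
    [5,8] PP\S   <
      [5,7] NP   >
        [5,6] "quickly" : NP/N
        [6,7] "gave" : N
      [7,8] "clearly" : (PP\S)\NP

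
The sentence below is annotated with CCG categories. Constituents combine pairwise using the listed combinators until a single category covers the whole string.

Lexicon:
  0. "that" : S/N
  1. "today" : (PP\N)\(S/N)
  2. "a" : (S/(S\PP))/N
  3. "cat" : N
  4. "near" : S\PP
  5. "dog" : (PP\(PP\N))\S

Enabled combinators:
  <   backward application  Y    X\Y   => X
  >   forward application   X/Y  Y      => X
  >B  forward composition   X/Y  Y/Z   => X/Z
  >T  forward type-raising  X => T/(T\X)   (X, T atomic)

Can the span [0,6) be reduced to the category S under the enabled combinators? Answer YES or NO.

NO

S/N (PP\N)\(S/N) (S/(S\PP))/N N S\PP (PP\(PP\N))\S
CKY chart[0,6] = {N/(N\PP), NP/(NP\PP), PP, PP/(PP\PP), S/(S\PP)}; S ∉ chart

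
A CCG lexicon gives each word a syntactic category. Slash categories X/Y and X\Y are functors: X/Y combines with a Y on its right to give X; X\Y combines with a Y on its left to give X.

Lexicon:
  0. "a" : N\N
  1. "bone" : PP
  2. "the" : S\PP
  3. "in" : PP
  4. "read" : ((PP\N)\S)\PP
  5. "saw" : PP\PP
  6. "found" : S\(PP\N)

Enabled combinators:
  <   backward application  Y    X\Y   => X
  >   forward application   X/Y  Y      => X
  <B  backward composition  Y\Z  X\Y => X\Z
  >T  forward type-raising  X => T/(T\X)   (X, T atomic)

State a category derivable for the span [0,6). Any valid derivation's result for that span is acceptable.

[0,7] S   <
  [0,6] PP\N   <B
    [0,1] "a" : N\N
    [1,6] PP\N   <B
      [1,5] PP\N   <
        [1,3] S   <
          [1,2] "bone" : PP
          [2,3] "the" : S\PP
        [3,5] (PP\N)\S   <
          [3,4] "in" : PP
          [4,5] "read" : ((PP\N)\S)\PP
      [5,6] "saw" : PP\PP
  [6,7] "found" : S\(PP\N)

PP\N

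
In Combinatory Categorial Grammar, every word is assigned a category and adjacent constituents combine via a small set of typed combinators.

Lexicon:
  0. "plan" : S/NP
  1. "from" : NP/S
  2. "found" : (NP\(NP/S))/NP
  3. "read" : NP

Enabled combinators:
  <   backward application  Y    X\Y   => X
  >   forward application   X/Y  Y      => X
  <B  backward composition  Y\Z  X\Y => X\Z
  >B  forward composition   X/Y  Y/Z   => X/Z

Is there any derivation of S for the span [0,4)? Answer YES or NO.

YES

[0,4] S   >
  [0,1] "plan" : S/NP
  [1,4] NP   <
    [1,2] "from" : NP/S
    [2,4] NP\(NP/S)   >
      [2,3] "found" : (NP\(NP/S))/NP
      [3,4] "read" : NP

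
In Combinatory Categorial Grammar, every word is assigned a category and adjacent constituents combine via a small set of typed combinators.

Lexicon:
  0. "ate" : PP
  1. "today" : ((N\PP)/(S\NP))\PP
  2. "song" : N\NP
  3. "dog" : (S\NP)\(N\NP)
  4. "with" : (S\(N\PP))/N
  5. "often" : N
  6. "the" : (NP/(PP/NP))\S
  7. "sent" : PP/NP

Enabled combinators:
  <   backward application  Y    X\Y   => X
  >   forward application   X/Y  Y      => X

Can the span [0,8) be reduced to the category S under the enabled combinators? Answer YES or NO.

NO

PP ((N\PP)/(S\NP))\PP N\NP (S\NP)\(N\NP) (S\(N\PP))/N N (NP/(PP/NP))\S PP/NP
CKY chart[0,8] = {NP}; S ∉ chart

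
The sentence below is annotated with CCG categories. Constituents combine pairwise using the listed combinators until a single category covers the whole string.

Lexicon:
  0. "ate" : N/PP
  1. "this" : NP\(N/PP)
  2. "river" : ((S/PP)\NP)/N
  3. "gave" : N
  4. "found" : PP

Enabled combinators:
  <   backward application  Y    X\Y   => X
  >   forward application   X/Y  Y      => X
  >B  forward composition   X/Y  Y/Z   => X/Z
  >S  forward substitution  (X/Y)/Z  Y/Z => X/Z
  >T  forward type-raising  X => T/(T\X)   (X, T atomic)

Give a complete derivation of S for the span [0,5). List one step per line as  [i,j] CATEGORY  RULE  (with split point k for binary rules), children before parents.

[0,5] S   >
  [0,4] S/PP   <
    [0,2] NP   <
      [0,1] "ate" : N/PP
      [1,2] "this" : NP\(N/PP)
    [2,4] (S/PP)\NP   >
      [2,3] "river" : ((S/PP)\NP)/N
      [3,4] "gave" : N
  [4,5] "found" : PP

[0,1] N/PP  lex  "ate"
[1,2] NP\(N/PP)  lex  "this"
[0,2] NP  <  k=1
[2,3] ((S/PP)\NP)/N  lex  "river"
[3,4] N  lex  "gave"
[2,4] (S/PP)\NP  >  k=3
[0,4] S/PP  <  k=2
[4,5] PP  lex  "found"
[0,5] S  >  k=4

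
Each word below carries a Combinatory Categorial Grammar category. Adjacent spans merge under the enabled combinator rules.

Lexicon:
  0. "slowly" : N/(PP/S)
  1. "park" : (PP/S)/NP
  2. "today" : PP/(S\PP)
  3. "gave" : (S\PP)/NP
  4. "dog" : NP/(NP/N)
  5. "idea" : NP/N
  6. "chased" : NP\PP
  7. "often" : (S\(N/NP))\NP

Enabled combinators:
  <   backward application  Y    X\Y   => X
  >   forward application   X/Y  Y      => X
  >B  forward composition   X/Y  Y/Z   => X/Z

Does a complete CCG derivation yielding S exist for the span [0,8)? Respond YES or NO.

[0,8] S   <
  [0,2] N/NP   >B
    [0,1] "slowly" : N/(PP/S)
    [1,2] "park" : (PP/S)/NP
  [2,8] S\(N/NP)   <
    [2,7] NP   <
      [2,6] PP   >
        [2,4] PP/NP   >B
          [2,3] "today" : PP/(S\PP)
          [3,4] "gave" : (S\PP)/NP
        [4,6] NP   >
          [4,5] "dog" : NP/(NP/N)
          [5,6] "idea" : NP/N
      [6,7] "chased" : NP\PP
    [7,8] "often" : (S\(N/NP))\NP

YES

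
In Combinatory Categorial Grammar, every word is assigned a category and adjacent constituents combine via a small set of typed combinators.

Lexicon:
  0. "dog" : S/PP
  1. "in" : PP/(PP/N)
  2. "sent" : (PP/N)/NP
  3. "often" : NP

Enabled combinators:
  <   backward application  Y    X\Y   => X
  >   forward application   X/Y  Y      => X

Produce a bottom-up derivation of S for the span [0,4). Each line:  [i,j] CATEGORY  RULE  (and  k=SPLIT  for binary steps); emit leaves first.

[0,4] S   >
  [0,1] "dog" : S/PP
  [1,4] PP   >
    [1,2] "in" : PP/(PP/N)
    [2,4] PP/N   >
      [2,3] "sent" : (PP/N)/NP
      [3,4] "often" : NP

[0,1] S/PP  lex  "dog"
[1,2] PP/(PP/N)  lex  "in"
[2,3] (PP/N)/NP  lex  "sent"
[3,4] NP  lex  "often"
[2,4] PP/N  >  k=3
[1,4] PP  >  k=2
[0,4] S  >  k=1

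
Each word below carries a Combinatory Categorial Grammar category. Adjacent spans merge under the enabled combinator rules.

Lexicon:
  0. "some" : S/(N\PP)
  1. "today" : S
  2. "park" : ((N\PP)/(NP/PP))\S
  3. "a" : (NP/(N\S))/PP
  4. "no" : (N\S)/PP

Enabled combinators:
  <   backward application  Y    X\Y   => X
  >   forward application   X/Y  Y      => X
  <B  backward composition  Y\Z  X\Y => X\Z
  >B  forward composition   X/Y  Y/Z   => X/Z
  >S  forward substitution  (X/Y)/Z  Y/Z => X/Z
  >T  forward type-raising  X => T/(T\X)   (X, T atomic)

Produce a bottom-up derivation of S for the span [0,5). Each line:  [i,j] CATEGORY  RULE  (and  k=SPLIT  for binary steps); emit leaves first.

[0,1] S/(N\PP)  lex  "some"
[1,2] S  lex  "today"
[2,3] ((N\PP)/(NP/PP))\S  lex  "park"
[1,3] (N\PP)/(NP/PP)  <  k=2
[3,4] (NP/(N\S))/PP  lex  "a"
[4,5] (N\S)/PP  lex  "no"
[3,5] NP/PP  >S  k=4
[1,5] N\PP  >  k=3
[0,5] S  >  k=1

[0,5] S   >
  [0,1] "some" : S/(N\PP)
  [1,5] N\PP   >
    [1,3] (N\PP)/(NP/PP)   <
      [1,2] "today" : S
      [2,3] "park" : ((N\PP)/(NP/PP))\S
    [3,5] NP/PP   >S
      [3,4] "a" : (NP/(N\S))/PP
      [4,5] "no" : (N\S)/PP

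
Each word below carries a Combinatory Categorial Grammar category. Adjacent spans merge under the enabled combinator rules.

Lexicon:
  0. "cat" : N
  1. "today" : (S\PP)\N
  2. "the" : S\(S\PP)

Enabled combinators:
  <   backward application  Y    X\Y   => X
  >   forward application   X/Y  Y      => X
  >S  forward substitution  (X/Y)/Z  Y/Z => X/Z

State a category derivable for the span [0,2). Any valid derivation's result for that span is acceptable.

S\PP

[0,3] S   <
  [0,2] S\PP   <
    [0,1] "cat" : N
    [1,2] "today" : (S\PP)\N
  [2,3] "the" : S\(S\PP)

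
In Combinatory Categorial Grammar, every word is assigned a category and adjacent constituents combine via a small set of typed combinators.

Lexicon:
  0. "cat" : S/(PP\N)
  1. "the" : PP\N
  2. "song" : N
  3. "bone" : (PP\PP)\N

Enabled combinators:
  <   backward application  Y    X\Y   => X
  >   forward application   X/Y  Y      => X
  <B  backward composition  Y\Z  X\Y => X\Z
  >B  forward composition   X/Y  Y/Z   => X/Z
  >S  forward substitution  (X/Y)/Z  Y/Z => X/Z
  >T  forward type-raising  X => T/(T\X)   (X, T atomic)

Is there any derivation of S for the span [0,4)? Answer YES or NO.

[0,4] S   >
  [0,1] "cat" : S/(PP\N)
  [1,4] PP\N   <B
    [1,2] "the" : PP\N
    [2,4] PP\PP   <
      [2,3] "song" : N
      [3,4] "bone" : (PP\PP)\N

YES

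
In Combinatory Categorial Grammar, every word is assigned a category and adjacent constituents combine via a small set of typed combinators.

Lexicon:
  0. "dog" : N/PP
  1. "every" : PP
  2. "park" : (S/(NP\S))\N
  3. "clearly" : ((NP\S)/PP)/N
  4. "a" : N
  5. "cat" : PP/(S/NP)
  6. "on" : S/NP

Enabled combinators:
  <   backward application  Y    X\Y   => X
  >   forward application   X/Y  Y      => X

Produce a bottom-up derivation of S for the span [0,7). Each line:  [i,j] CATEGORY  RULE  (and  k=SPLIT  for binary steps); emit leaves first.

[0,7] S   >
  [0,3] S/(NP\S)   <
    [0,2] N   >
      [0,1] "dog" : N/PP
      [1,2] "every" : PP
    [2,3] "park" : (S/(NP\S))\N
  [3,7] NP\S   >
    [3,5] (NP\S)/PP   >
      [3,4] "clearly" : ((NP\S)/PP)/N
      [4,5] "a" : N
    [5,7] PP   >
      [5,6] "cat" : PP/(S/NP)
      [6,7] "on" : S/NP

[0,1] N/PP  lex  "dog"
[1,2] PP  lex  "every"
[0,2] N  >  k=1
[2,3] (S/(NP\S))\N  lex  "park"
[0,3] S/(NP\S)  <  k=2
[3,4] ((NP\S)/PP)/N  lex  "clearly"
[4,5] N  lex  "a"
[3,5] (NP\S)/PP  >  k=4
[5,6] PP/(S/NP)  lex  "cat"
[6,7] S/NP  lex  "on"
[5,7] PP  >  k=6
[3,7] NP\S  >  k=5
[0,7] S  >  k=3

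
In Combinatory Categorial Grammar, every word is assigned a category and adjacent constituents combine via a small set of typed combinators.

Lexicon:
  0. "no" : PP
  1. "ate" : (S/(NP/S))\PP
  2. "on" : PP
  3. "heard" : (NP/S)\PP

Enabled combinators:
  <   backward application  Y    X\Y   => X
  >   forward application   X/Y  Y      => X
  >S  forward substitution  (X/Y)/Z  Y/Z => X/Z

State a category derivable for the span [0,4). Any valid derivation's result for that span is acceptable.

S

[0,4] S   >
  [0,2] S/(NP/S)   <
    [0,1] "no" : PP
    [1,2] "ate" : (S/(NP/S))\PP
  [2,4] NP/S   <
    [2,3] "on" : PP
    [3,4] "heard" : (NP/S)\PP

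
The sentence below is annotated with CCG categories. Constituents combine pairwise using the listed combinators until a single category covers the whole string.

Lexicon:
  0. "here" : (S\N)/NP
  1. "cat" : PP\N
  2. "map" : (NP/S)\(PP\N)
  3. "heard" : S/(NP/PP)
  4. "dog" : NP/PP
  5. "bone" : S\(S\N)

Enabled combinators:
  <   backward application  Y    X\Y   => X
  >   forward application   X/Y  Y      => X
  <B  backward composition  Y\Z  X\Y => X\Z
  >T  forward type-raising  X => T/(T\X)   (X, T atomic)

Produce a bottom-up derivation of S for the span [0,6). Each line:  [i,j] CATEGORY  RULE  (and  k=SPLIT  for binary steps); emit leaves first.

[0,6] S   <
  [0,5] S\N   >
    [0,1] "here" : (S\N)/NP
    [1,5] NP   >
      [1,3] NP/S   <
        [1,2] "cat" : PP\N
        [2,3] "map" : (NP/S)\(PP\N)
      [3,5] S   >
        [3,4] "heard" : S/(NP/PP)
        [4,5] "dog" : NP/PP
  [5,6] "bone" : S\(S\N)

[0,1] (S\N)/NP  lex  "here"
[1,2] PP\N  lex  "cat"
[2,3] (NP/S)\(PP\N)  lex  "map"
[1,3] NP/S  <  k=2
[3,4] S/(NP/PP)  lex  "heard"
[4,5] NP/PP  lex  "dog"
[3,5] S  >  k=4
[1,5] NP  >  k=3
[0,5] S\N  >  k=1
[5,6] S\(S\N)  lex  "bone"
[0,6] S  <  k=5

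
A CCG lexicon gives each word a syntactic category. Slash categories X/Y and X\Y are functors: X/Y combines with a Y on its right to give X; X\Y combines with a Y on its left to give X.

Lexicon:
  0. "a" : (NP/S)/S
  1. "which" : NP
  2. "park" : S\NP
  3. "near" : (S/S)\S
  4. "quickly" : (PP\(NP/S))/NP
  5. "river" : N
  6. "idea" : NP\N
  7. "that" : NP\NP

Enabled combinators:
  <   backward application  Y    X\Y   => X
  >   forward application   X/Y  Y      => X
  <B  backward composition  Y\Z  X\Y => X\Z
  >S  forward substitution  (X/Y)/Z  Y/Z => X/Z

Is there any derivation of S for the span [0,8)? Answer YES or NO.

NO

(NP/S)/S NP S\NP (S/S)\S (PP\(NP/S))/NP N NP\N NP\NP
CKY chart[0,8] = {PP}; S ∉ chart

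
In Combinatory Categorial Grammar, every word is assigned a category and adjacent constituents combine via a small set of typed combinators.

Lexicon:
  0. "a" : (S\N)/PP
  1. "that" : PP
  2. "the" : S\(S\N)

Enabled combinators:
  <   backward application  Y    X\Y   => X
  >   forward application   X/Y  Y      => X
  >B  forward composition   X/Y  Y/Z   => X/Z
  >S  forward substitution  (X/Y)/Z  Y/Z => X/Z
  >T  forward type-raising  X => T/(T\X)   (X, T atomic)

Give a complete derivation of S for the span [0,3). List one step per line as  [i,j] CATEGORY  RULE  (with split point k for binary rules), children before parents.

[0,3] S   <
  [0,2] S\N   >
    [0,1] "a" : (S\N)/PP
    [1,2] "that" : PP
  [2,3] "the" : S\(S\N)

[0,1] (S\N)/PP  lex  "a"
[1,2] PP  lex  "that"
[0,2] S\N  >  k=1
[2,3] S\(S\N)  lex  "the"
[0,3] S  <  k=2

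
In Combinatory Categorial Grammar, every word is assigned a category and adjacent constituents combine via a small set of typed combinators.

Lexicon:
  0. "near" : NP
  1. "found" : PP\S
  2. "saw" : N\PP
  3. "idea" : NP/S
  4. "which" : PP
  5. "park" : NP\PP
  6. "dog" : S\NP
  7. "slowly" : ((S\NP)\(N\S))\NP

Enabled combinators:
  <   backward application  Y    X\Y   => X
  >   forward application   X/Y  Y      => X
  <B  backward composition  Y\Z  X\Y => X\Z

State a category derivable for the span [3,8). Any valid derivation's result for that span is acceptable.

[0,8] S   <
  [0,1] "near" : NP
  [1,8] S\NP   <
    [1,3] N\S   <B
      [1,2] "found" : PP\S
      [2,3] "saw" : N\PP
    [3,8] (S\NP)\(N\S)   <
      [3,7] NP   >
        [3,4] "idea" : NP/S
        [4,7] S   <
          [4,6] NP   <
            [4,5] "which" : PP
            [5,6] "park" : NP\PP
          [6,7] "dog" : S\NP
      [7,8] "slowly" : ((S\NP)\(N\S))\NP

(S\NP)\(N\S)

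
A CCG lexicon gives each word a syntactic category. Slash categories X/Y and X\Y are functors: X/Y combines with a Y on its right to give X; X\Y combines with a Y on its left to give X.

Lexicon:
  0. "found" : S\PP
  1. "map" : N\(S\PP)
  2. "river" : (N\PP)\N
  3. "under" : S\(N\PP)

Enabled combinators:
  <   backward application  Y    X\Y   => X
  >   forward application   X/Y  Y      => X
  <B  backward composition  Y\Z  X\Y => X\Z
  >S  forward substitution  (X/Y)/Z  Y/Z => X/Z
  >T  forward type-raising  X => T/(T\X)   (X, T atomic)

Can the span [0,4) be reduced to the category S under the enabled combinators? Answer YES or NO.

[0,4] S   <
  [0,3] N\PP   <
    [0,2] N   <
      [0,1] "found" : S\PP
      [1,2] "map" : N\(S\PP)
    [2,3] "river" : (N\PP)\N
  [3,4] "under" : S\(N\PP)

YES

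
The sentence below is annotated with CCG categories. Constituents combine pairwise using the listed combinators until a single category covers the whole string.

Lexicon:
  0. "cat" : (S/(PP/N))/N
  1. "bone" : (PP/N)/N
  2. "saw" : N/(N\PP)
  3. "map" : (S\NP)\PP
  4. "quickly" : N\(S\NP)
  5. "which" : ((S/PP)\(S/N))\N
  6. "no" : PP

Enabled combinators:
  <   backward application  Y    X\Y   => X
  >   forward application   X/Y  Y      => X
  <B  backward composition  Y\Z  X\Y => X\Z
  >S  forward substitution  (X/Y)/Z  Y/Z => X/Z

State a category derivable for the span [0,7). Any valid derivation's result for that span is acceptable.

[0,7] S   >
  [0,6] S/PP   <
    [0,2] S/N   >S
      [0,1] "cat" : (S/(PP/N))/N
      [1,2] "bone" : (PP/N)/N
    [2,6] (S/PP)\(S/N)   <
      [2,5] N   >
        [2,3] "saw" : N/(N\PP)
        [3,5] N\PP   <B
          [3,4] "map" : (S\NP)\PP
          [4,5] "quickly" : N\(S\NP)
      [5,6] "which" : ((S/PP)\(S/N))\N
  [6,7] "no" : PP

S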